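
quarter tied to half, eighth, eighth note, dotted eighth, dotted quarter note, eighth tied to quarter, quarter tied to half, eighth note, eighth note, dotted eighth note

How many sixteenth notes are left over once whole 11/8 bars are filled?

6

One bar of 11/8 = 22 sixteenth notes.
Each duration in sixteenth notes: quarter tied to half (quarter + half) = 12; eighth = 2; eighth note = 2; dotted eighth = 3; dotted quarter note = 6; eighth tied to quarter (eighth + quarter) = 6; quarter tied to half (quarter + half) = 12; eighth note = 2; eighth note = 2; dotted eighth note = 3.
Total: 12 + 2 + 2 + 3 + 6 + 6 + 12 + 2 + 2 + 3 = 50.
50 ÷ 22 = 2 complete bars with 6 sixteenth notes remaining.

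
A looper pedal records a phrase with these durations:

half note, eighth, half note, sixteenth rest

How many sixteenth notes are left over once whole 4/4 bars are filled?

One bar of 4/4 = 16 sixteenth notes.
In sixteenth notes: half note = 8; eighth = 2; half note = 8; sixteenth rest = 1.
Total: 8 + 2 + 8 + 1 = 19.
19 ÷ 16 = 1 complete bar with 3 sixteenth notes remaining.

3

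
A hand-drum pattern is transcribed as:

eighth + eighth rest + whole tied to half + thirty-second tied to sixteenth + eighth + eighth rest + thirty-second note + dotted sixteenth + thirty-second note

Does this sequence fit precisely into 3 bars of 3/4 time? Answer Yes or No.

Yes

One bar of 3/4 = 24 thirty-second notes, so 3 bars = 72.
Working in thirty-second notes: eighth = 4; eighth rest = 4; whole tied to half (whole + half) = 48; thirty-second tied to sixteenth (thirty-second + sixteenth) = 3; eighth = 4; eighth rest = 4; thirty-second note = 1; dotted sixteenth = 3; thirty-second note = 1.
Total: 4 + 4 + 48 + 3 + 4 + 4 + 1 + 3 + 1 = 72.
72 equals 72, so the answer is Yes.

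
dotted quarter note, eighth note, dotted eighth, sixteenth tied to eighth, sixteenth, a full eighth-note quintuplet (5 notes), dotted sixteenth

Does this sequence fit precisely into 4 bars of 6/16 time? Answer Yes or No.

No

One bar of 6/16 = 12 thirty-second notes, so 4 bars = 48.
Each duration in thirty-second notes: dotted quarter note = 12; eighth note = 4; dotted eighth = 6; sixteenth tied to eighth (sixteenth + eighth) = 6; sixteenth = 2; a full eighth-note quintuplet (5 notes) (five quintuplet eighths span one half) = 16; dotted sixteenth = 3.
Sum: 12 + 4 + 6 + 6 + 2 + 16 + 3 = 49.
49 exceeds 48, so the answer is No.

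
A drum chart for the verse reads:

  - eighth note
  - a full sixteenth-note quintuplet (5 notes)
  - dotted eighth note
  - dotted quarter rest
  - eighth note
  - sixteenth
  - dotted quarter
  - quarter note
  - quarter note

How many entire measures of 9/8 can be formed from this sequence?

One bar of 9/8 = 18 sixteenth notes.
In sixteenth notes: eighth note = 2; a full sixteenth-note quintuplet (5 notes) (five quintuplet sixteenths span one quarter) = 4; dotted eighth note = 3; dotted quarter rest = 6; eighth note = 2; sixteenth = 1; dotted quarter = 6; quarter note = 4; quarter note = 4.
Altogether 2 + 4 + 3 + 6 + 2 + 1 + 6 + 4 + 4 = 32.
32 ÷ 18 = 1 complete bar with 14 left over.

1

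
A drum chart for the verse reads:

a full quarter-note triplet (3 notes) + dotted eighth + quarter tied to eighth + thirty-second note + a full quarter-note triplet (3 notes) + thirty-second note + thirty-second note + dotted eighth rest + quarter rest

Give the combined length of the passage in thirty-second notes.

Working in thirty-second notes: a full quarter-note triplet (3 notes) (three triplet quarters span one half) = 16; dotted eighth = 6; quarter tied to eighth (quarter + eighth) = 12; thirty-second note = 1; a full quarter-note triplet (3 notes) (three triplet quarters span one half) = 16; thirty-second note = 1; thirty-second note = 1; dotted eighth rest = 6; quarter rest = 8.
Adding: 16 + 6 + 12 + 1 + 16 + 1 + 1 + 6 + 8 = 67 thirty-second notes.

67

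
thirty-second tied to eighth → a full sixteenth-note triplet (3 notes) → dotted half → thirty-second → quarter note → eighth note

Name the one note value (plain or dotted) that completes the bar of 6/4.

sixteenth note

The bar of 6/4 = 48 thirty-second notes.
In thirty-second notes: thirty-second tied to eighth (thirty-second + eighth) = 5; a full sixteenth-note triplet (3 notes) (three triplet sixteenths span one eighth) = 4; dotted half = 24; thirty-second = 1; quarter note = 8; eighth note = 4.
Total: 5 + 4 + 24 + 1 + 8 + 4 = 46.
Remaining: 48 − 46 = 2 thirty-second notes, which is a sixteenth note.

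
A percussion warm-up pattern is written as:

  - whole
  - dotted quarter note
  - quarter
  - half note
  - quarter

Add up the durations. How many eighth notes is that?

19

Express everything in eighth notes: whole = 8; dotted quarter note = 3; quarter = 2; half note = 4; quarter = 2.
Sum: 8 + 3 + 2 + 4 + 2 = 19 eighth notes.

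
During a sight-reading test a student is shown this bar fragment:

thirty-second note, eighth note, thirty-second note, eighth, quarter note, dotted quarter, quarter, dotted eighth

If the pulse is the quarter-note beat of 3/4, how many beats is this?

5.5

One quarter-note beat = 8 thirty-second notes.
Working in thirty-second notes: thirty-second note = 1; eighth note = 4; thirty-second note = 1; eighth = 4; quarter note = 8; dotted quarter = 12; quarter = 8; dotted eighth = 6.
Total: 1 + 4 + 1 + 4 + 8 + 12 + 8 + 6 = 44.
44 ÷ 8 = 5.5 beats.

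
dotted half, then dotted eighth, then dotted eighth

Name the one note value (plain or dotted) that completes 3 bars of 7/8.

dotted whole note

3 bars of 7/8 = 42 sixteenth notes.
In sixteenth notes: dotted half = 12; dotted eighth = 3; dotted eighth = 3.
Sum: 12 + 3 + 3 = 18.
Remaining: 42 − 18 = 24 sixteenth notes, which is a dotted whole note.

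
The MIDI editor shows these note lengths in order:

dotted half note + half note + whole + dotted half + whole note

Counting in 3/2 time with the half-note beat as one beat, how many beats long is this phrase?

One half-note beat = 2 quarter notes.
Working in quarter notes: dotted half note = 3; half note = 2; whole = 4; dotted half = 3; whole note = 4.
Sum: 3 + 2 + 4 + 3 + 4 = 16.
16 ÷ 2 = 8 beats.

8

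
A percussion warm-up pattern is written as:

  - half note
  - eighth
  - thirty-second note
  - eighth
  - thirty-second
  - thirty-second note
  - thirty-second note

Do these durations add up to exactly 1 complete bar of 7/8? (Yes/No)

One bar of 7/8 = 28 thirty-second notes.
Express everything in thirty-second notes: half note = 16; eighth = 4; thirty-second note = 1; eighth = 4; thirty-second = 1; thirty-second note = 1; thirty-second note = 1.
Altogether 16 + 4 + 1 + 4 + 1 + 1 + 1 = 28.
28 equals 28, so the answer is Yes.

Yes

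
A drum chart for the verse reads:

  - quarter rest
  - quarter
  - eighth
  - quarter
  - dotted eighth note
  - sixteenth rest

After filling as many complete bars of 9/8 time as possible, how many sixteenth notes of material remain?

One bar of 9/8 = 18 sixteenth notes.
Each duration in sixteenth notes: quarter rest = 4; quarter = 4; eighth = 2; quarter = 4; dotted eighth note = 3; sixteenth rest = 1.
Total: 4 + 4 + 2 + 4 + 3 + 1 = 18.
18 ÷ 18 = 1 complete bar with 0 sixteenth notes remaining.

0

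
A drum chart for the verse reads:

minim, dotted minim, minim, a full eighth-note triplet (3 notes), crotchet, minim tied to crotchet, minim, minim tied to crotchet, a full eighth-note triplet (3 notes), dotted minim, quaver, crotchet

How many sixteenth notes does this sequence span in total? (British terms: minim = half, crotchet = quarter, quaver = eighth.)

Working in sixteenth notes: minim = 8; dotted minim = 12; minim = 8; a full eighth-note triplet (3 notes) (three triplet eighths span one quarter) = 4; crotchet = 4; minim tied to crotchet (minim + crotchet) = 12; minim = 8; minim tied to crotchet (minim + crotchet) = 12; a full eighth-note triplet (3 notes) (three triplet eighths span one quarter) = 4; dotted minim = 12; quaver = 2; crotchet = 4.
Sum: 8 + 12 + 8 + 4 + 4 + 12 + 8 + 12 + 4 + 12 + 2 + 4 = 90 sixteenth notes.

90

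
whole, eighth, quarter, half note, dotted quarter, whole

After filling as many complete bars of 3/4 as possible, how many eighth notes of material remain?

One bar of 3/4 = 6 eighth notes.
Convert each value to eighth notes: whole = 8; eighth = 1; quarter = 2; half note = 4; dotted quarter = 3; whole = 8.
Adding: 8 + 1 + 2 + 4 + 3 + 8 = 26.
26 ÷ 6 = 4 complete bars with 2 eighth notes remaining.

2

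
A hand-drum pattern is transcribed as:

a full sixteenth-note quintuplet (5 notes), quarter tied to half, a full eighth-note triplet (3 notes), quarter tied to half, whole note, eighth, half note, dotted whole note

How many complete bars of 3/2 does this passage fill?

3

One bar of 3/2 = 12 eighth notes.
In eighth notes: a full sixteenth-note quintuplet (5 notes) (five quintuplet sixteenths span one quarter) = 2; quarter tied to half (quarter + half) = 6; a full eighth-note triplet (3 notes) (three triplet eighths span one quarter) = 2; quarter tied to half (quarter + half) = 6; whole note = 8; eighth = 1; half note = 4; dotted whole note = 12.
Sum: 2 + 6 + 2 + 6 + 8 + 1 + 4 + 12 = 41.
41 ÷ 12 = 3 complete bars with 5 left over.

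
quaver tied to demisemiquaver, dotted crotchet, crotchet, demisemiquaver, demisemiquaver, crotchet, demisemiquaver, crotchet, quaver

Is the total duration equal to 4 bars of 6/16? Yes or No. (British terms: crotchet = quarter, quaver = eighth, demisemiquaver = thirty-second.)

Yes

One bar of 6/16 = 12 thirty-second notes, so 4 bars = 48.
Working in thirty-second notes: quaver tied to demisemiquaver (quaver + demisemiquaver) = 5; dotted crotchet = 12; crotchet = 8; demisemiquaver = 1; demisemiquaver = 1; crotchet = 8; demisemiquaver = 1; crotchet = 8; quaver = 4.
Adding: 5 + 12 + 8 + 1 + 1 + 8 + 1 + 8 + 4 = 48.
48 equals 48, so the answer is Yes.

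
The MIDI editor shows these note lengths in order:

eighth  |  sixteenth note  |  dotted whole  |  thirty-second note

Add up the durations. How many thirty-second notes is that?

55

Working in thirty-second notes: eighth = 4; sixteenth note = 2; dotted whole = 48; thirty-second note = 1.
Total: 4 + 2 + 48 + 1 = 55 thirty-second notes.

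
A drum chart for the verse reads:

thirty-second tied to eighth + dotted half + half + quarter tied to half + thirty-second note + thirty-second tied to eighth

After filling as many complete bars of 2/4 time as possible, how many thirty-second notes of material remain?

11

One bar of 2/4 = 16 thirty-second notes.
Each duration in thirty-second notes: thirty-second tied to eighth (thirty-second + eighth) = 5; dotted half = 24; half = 16; quarter tied to half (quarter + half) = 24; thirty-second note = 1; thirty-second tied to eighth (thirty-second + eighth) = 5.
Altogether 5 + 24 + 16 + 24 + 1 + 5 = 75.
75 ÷ 16 = 4 complete bars with 11 thirty-second notes remaining.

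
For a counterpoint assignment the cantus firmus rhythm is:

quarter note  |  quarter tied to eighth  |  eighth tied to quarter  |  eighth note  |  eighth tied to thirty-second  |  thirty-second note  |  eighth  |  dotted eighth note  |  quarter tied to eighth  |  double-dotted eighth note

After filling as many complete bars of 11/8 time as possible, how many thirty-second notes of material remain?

27

One bar of 11/8 = 44 thirty-second notes.
Express everything in thirty-second notes: quarter note = 8; quarter tied to eighth (quarter + eighth) = 12; eighth tied to quarter (eighth + quarter) = 12; eighth note = 4; eighth tied to thirty-second (eighth + thirty-second) = 5; thirty-second note = 1; eighth = 4; dotted eighth note = 6; quarter tied to eighth (quarter + eighth) = 12; double-dotted eighth note = 7.
Sum: 8 + 12 + 12 + 4 + 5 + 1 + 4 + 6 + 12 + 7 = 71.
71 ÷ 44 = 1 complete bar with 27 thirty-second notes remaining.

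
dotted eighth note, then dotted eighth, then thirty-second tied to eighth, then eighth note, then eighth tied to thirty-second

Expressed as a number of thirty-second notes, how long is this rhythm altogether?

Express everything in thirty-second notes: dotted eighth note = 6; dotted eighth = 6; thirty-second tied to eighth (thirty-second + eighth) = 5; eighth note = 4; eighth tied to thirty-second (eighth + thirty-second) = 5.
Sum: 6 + 6 + 5 + 4 + 5 = 26 thirty-second notes.

26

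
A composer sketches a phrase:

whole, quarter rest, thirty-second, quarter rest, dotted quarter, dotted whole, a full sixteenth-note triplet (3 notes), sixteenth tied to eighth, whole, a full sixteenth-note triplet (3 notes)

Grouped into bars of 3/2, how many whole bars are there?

One bar of 3/2 = 48 thirty-second notes.
Convert each value to thirty-second notes: whole = 32; quarter rest = 8; thirty-second = 1; quarter rest = 8; dotted quarter = 12; dotted whole = 48; a full sixteenth-note triplet (3 notes) (three triplet sixteenths span one eighth) = 4; sixteenth tied to eighth (sixteenth + eighth) = 6; whole = 32; a full sixteenth-note triplet (3 notes) (three triplet sixteenths span one eighth) = 4.
Altogether 32 + 8 + 1 + 8 + 12 + 48 + 4 + 6 + 32 + 4 = 155.
155 ÷ 48 = 3 complete bars with 11 left over.

3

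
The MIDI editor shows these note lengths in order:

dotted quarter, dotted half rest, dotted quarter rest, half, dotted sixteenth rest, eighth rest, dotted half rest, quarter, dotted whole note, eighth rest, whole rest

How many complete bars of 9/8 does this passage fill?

5

One bar of 9/8 = 36 thirty-second notes.
Working in thirty-second notes: dotted quarter = 12; dotted half rest = 24; dotted quarter rest = 12; half = 16; dotted sixteenth rest = 3; eighth rest = 4; dotted half rest = 24; quarter = 8; dotted whole note = 48; eighth rest = 4; whole rest = 32.
Altogether 12 + 24 + 12 + 16 + 3 + 4 + 24 + 8 + 48 + 4 + 32 = 187.
187 ÷ 36 = 5 complete bars with 7 left over.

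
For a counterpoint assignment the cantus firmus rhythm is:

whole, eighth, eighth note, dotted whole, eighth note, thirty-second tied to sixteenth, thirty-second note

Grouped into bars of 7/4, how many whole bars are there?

1

One bar of 7/4 = 56 thirty-second notes.
In thirty-second notes: whole = 32; eighth = 4; eighth note = 4; dotted whole = 48; eighth note = 4; thirty-second tied to sixteenth (thirty-second + sixteenth) = 3; thirty-second note = 1.
Sum: 32 + 4 + 4 + 48 + 4 + 3 + 1 = 96.
96 ÷ 56 = 1 complete bar with 40 left over.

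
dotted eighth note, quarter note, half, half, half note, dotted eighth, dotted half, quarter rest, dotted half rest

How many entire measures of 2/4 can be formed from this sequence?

One bar of 2/4 = 8 sixteenth notes.
Each duration in sixteenth notes: dotted eighth note = 3; quarter note = 4; half = 8; half = 8; half note = 8; dotted eighth = 3; dotted half = 12; quarter rest = 4; dotted half rest = 12.
Total: 3 + 4 + 8 + 8 + 8 + 3 + 12 + 4 + 12 = 62.
62 ÷ 8 = 7 complete bars with 6 left over.

7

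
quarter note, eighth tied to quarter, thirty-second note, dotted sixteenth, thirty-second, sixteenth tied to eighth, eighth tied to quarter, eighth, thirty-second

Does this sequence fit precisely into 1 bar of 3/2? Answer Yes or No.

One bar of 3/2 = 48 thirty-second notes.
Convert each value to thirty-second notes: quarter note = 8; eighth tied to quarter (eighth + quarter) = 12; thirty-second note = 1; dotted sixteenth = 3; thirty-second = 1; sixteenth tied to eighth (sixteenth + eighth) = 6; eighth tied to quarter (eighth + quarter) = 12; eighth = 4; thirty-second = 1.
Adding: 8 + 12 + 1 + 3 + 1 + 6 + 12 + 4 + 1 = 48.
48 equals 48, so the answer is Yes.

Yes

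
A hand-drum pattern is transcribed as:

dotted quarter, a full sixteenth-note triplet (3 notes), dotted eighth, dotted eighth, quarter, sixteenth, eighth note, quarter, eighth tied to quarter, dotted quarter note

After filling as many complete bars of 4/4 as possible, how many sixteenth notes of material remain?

One bar of 4/4 = 16 sixteenth notes.
Express everything in sixteenth notes: dotted quarter = 6; a full sixteenth-note triplet (3 notes) (three triplet sixteenths span one eighth) = 2; dotted eighth = 3; dotted eighth = 3; quarter = 4; sixteenth = 1; eighth note = 2; quarter = 4; eighth tied to quarter (eighth + quarter) = 6; dotted quarter note = 6.
Altogether 6 + 2 + 3 + 3 + 4 + 1 + 2 + 4 + 6 + 6 = 37.
37 ÷ 16 = 2 complete bars with 5 sixteenth notes remaining.

5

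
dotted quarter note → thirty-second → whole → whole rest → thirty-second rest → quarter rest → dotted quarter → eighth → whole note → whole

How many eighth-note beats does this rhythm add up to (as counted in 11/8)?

One eighth-note beat = 4 thirty-second notes.
Each duration in thirty-second notes: dotted quarter note = 12; thirty-second = 1; whole = 32; whole rest = 32; thirty-second rest = 1; quarter rest = 8; dotted quarter = 12; eighth = 4; whole note = 32; whole = 32.
Altogether 12 + 1 + 32 + 32 + 1 + 8 + 12 + 4 + 32 + 32 = 166.
166 ÷ 4 = 41.5 beats.

41.5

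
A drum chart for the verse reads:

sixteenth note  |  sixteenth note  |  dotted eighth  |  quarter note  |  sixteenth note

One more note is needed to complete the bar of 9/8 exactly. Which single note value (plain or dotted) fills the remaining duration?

The bar of 9/8 = 18 sixteenth notes.
Express everything in sixteenth notes: sixteenth note = 1; sixteenth note = 1; dotted eighth = 3; quarter note = 4; sixteenth note = 1.
Sum: 1 + 1 + 3 + 4 + 1 = 10.
Remaining: 18 − 10 = 8 sixteenth notes, which is a half note.

half note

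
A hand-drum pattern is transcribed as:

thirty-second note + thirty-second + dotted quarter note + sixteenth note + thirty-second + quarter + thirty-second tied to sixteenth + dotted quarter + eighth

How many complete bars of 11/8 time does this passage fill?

One bar of 11/8 = 44 thirty-second notes.
In thirty-second notes: thirty-second note = 1; thirty-second = 1; dotted quarter note = 12; sixteenth note = 2; thirty-second = 1; quarter = 8; thirty-second tied to sixteenth (thirty-second + sixteenth) = 3; dotted quarter = 12; eighth = 4.
Altogether 1 + 1 + 12 + 2 + 1 + 8 + 3 + 12 + 4 = 44.
44 ÷ 44 = 1 complete bar with 0 left over.

1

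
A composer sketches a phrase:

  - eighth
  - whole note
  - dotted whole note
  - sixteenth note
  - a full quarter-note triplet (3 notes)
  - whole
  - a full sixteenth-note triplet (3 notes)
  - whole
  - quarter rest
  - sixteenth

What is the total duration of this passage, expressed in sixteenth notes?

Each duration in sixteenth notes: eighth = 2; whole note = 16; dotted whole note = 24; sixteenth note = 1; a full quarter-note triplet (3 notes) (three triplet quarters span one half) = 8; whole = 16; a full sixteenth-note triplet (3 notes) (three triplet sixteenths span one eighth) = 2; whole = 16; quarter rest = 4; sixteenth = 1.
Altogether 2 + 16 + 24 + 1 + 8 + 16 + 2 + 16 + 4 + 1 = 90 sixteenth notes.

90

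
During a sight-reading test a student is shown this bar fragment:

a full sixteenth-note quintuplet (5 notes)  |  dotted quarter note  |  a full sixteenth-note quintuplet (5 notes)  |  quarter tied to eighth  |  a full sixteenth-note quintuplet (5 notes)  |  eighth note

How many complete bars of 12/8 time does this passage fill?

1

One bar of 12/8 = 12 eighth notes.
Each duration in eighth notes: a full sixteenth-note quintuplet (5 notes) (five quintuplet sixteenths span one quarter) = 2; dotted quarter note = 3; a full sixteenth-note quintuplet (5 notes) (five quintuplet sixteenths span one quarter) = 2; quarter tied to eighth (quarter + eighth) = 3; a full sixteenth-note quintuplet (5 notes) (five quintuplet sixteenths span one quarter) = 2; eighth note = 1.
Adding: 2 + 3 + 2 + 3 + 2 + 1 = 13.
13 ÷ 12 = 1 complete bar with 1 left over.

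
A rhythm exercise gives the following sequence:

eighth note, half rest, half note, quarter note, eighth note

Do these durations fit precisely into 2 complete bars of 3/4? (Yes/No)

Yes

One bar of 3/4 = 6 eighth notes, so 2 bars = 12.
Convert each value to eighth notes: eighth note = 1; half rest = 4; half note = 4; quarter note = 2; eighth note = 1.
Sum: 1 + 4 + 4 + 2 + 1 = 12.
12 equals 12, so the answer is Yes.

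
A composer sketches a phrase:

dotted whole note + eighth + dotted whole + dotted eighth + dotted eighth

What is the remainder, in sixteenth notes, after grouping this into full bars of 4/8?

One bar of 4/8 = 8 sixteenth notes.
Convert each value to sixteenth notes: dotted whole note = 24; eighth = 2; dotted whole = 24; dotted eighth = 3; dotted eighth = 3.
Sum: 24 + 2 + 24 + 3 + 3 = 56.
56 ÷ 8 = 7 complete bars with 0 sixteenth notes remaining.

0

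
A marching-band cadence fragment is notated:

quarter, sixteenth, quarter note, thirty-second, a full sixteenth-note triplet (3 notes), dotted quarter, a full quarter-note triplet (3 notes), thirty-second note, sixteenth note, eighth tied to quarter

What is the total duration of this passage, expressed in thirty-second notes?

Each duration in thirty-second notes: quarter = 8; sixteenth = 2; quarter note = 8; thirty-second = 1; a full sixteenth-note triplet (3 notes) (three triplet sixteenths span one eighth) = 4; dotted quarter = 12; a full quarter-note triplet (3 notes) (three triplet quarters span one half) = 16; thirty-second note = 1; sixteenth note = 2; eighth tied to quarter (eighth + quarter) = 12.
Sum: 8 + 2 + 8 + 1 + 4 + 12 + 16 + 1 + 2 + 12 = 66 thirty-second notes.

66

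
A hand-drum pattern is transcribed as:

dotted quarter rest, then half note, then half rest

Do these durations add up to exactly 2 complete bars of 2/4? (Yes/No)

One bar of 2/4 = 4 eighth notes, so 2 bars = 8.
Express everything in eighth notes: dotted quarter rest = 3; half note = 4; half rest = 4.
Adding: 3 + 4 + 4 = 11.
11 exceeds 8, so the answer is No.

No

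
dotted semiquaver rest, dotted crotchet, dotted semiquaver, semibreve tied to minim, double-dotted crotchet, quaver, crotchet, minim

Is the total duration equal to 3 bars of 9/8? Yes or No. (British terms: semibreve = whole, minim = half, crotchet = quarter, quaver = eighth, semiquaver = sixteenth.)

Yes

One bar of 9/8 = 36 thirty-second notes, so 3 bars = 108.
In thirty-second notes: dotted semiquaver rest = 3; dotted crotchet = 12; dotted semiquaver = 3; semibreve tied to minim (semibreve + minim) = 48; double-dotted crotchet = 14; quaver = 4; crotchet = 8; minim = 16.
Sum: 3 + 12 + 3 + 48 + 14 + 4 + 8 + 16 = 108.
108 equals 108, so the answer is Yes.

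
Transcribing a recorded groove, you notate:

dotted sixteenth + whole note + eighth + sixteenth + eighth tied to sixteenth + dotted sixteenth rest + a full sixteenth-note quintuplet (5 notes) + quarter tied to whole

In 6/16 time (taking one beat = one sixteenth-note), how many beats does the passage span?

49

One sixteenth-note beat = 2 thirty-second notes.
Each duration in thirty-second notes: dotted sixteenth = 3; whole note = 32; eighth = 4; sixteenth = 2; eighth tied to sixteenth (eighth + sixteenth) = 6; dotted sixteenth rest = 3; a full sixteenth-note quintuplet (5 notes) (five quintuplet sixteenths span one quarter) = 8; quarter tied to whole (quarter + whole) = 40.
Total: 3 + 32 + 4 + 2 + 6 + 3 + 8 + 40 = 98.
98 ÷ 2 = 49 beats.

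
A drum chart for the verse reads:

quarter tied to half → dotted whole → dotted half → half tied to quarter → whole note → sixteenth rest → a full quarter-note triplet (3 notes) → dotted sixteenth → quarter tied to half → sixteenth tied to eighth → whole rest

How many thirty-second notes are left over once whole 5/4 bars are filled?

35

One bar of 5/4 = 40 thirty-second notes.
Working in thirty-second notes: quarter tied to half (quarter + half) = 24; dotted whole = 48; dotted half = 24; half tied to quarter (half + quarter) = 24; whole note = 32; sixteenth rest = 2; a full quarter-note triplet (3 notes) (three triplet quarters span one half) = 16; dotted sixteenth = 3; quarter tied to half (quarter + half) = 24; sixteenth tied to eighth (sixteenth + eighth) = 6; whole rest = 32.
Total: 24 + 48 + 24 + 24 + 32 + 2 + 16 + 3 + 24 + 6 + 32 = 235.
235 ÷ 40 = 5 complete bars with 35 thirty-second notes remaining.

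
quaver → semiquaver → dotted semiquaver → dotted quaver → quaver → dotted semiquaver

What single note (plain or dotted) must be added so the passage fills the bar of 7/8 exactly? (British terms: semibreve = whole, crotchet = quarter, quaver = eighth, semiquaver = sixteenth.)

The bar of 7/8 = 28 thirty-second notes.
In thirty-second notes: quaver = 4; semiquaver = 2; dotted semiquaver = 3; dotted quaver = 6; quaver = 4; dotted semiquaver = 3.
Altogether 4 + 2 + 3 + 6 + 4 + 3 = 22.
Remaining: 28 − 22 = 6 thirty-second notes, which is a dotted eighth note.

dotted eighth note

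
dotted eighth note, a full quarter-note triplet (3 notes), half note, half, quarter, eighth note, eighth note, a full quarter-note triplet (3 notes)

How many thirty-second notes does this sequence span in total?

86

In thirty-second notes: dotted eighth note = 6; a full quarter-note triplet (3 notes) (three triplet quarters span one half) = 16; half note = 16; half = 16; quarter = 8; eighth note = 4; eighth note = 4; a full quarter-note triplet (3 notes) (three triplet quarters span one half) = 16.
Altogether 6 + 16 + 16 + 16 + 8 + 4 + 4 + 16 = 86 thirty-second notes.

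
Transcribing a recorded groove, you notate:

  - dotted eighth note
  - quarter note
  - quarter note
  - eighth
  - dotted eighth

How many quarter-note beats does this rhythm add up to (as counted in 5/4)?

One quarter-note beat = 4 sixteenth notes.
Convert each value to sixteenth notes: dotted eighth note = 3; quarter note = 4; quarter note = 4; eighth = 2; dotted eighth = 3.
Altogether 3 + 4 + 4 + 2 + 3 = 16.
16 ÷ 4 = 4 beats.

4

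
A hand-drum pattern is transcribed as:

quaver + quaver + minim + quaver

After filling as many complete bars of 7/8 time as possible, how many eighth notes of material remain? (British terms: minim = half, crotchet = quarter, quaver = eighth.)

0

One bar of 7/8 = 7 eighth notes.
Each duration in eighth notes: quaver = 1; quaver = 1; minim = 4; quaver = 1.
Adding: 1 + 1 + 4 + 1 = 7.
7 ÷ 7 = 1 complete bar with 0 eighth notes remaining.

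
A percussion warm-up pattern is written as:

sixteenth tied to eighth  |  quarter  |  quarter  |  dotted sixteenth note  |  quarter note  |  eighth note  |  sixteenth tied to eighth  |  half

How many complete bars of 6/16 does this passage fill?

One bar of 6/16 = 12 thirty-second notes.
Each duration in thirty-second notes: sixteenth tied to eighth (sixteenth + eighth) = 6; quarter = 8; quarter = 8; dotted sixteenth note = 3; quarter note = 8; eighth note = 4; sixteenth tied to eighth (sixteenth + eighth) = 6; half = 16.
Sum: 6 + 8 + 8 + 3 + 8 + 4 + 6 + 16 = 59.
59 ÷ 12 = 4 complete bars with 11 left over.

4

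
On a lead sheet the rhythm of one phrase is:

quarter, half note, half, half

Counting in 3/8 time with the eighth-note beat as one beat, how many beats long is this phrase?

One eighth-note beat = 2 sixteenth notes.
Express everything in sixteenth notes: quarter = 4; half note = 8; half = 8; half = 8.
Adding: 4 + 8 + 8 + 8 = 28.
28 ÷ 2 = 14 beats.

14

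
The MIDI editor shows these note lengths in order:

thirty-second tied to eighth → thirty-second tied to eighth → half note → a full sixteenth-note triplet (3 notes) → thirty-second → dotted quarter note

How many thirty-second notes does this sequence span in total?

43

Each duration in thirty-second notes: thirty-second tied to eighth (thirty-second + eighth) = 5; thirty-second tied to eighth (thirty-second + eighth) = 5; half note = 16; a full sixteenth-note triplet (3 notes) (three triplet sixteenths span one eighth) = 4; thirty-second = 1; dotted quarter note = 12.
Total: 5 + 5 + 16 + 4 + 1 + 12 = 43 thirty-second notes.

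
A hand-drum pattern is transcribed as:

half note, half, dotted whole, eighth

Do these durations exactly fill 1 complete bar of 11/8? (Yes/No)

One bar of 11/8 = 11 eighth notes.
Convert each value to eighth notes: half note = 4; half = 4; dotted whole = 12; eighth = 1.
Altogether 4 + 4 + 12 + 1 = 21.
21 exceeds 11, so the answer is No.

No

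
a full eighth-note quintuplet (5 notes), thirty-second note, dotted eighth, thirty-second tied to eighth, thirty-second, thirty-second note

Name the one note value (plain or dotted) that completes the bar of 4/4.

sixteenth note

The bar of 4/4 = 32 thirty-second notes.
Working in thirty-second notes: a full eighth-note quintuplet (5 notes) (five quintuplet eighths span one half) = 16; thirty-second note = 1; dotted eighth = 6; thirty-second tied to eighth (thirty-second + eighth) = 5; thirty-second = 1; thirty-second note = 1.
Adding: 16 + 1 + 6 + 5 + 1 + 1 = 30.
Remaining: 32 − 30 = 2 thirty-second notes, which is a sixteenth note.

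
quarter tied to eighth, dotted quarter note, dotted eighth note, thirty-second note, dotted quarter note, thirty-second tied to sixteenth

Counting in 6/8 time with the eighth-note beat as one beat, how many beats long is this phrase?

11.5

One eighth-note beat = 4 thirty-second notes.
Express everything in thirty-second notes: quarter tied to eighth (quarter + eighth) = 12; dotted quarter note = 12; dotted eighth note = 6; thirty-second note = 1; dotted quarter note = 12; thirty-second tied to sixteenth (thirty-second + sixteenth) = 3.
Altogether 12 + 12 + 6 + 1 + 12 + 3 = 46.
46 ÷ 4 = 11.5 beats.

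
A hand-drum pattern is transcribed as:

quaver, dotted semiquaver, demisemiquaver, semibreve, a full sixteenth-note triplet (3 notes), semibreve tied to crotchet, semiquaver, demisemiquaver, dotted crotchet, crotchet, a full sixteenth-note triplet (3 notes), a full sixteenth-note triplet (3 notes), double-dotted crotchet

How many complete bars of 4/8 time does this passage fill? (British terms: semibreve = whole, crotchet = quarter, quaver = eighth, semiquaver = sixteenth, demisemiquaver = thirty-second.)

One bar of 4/8 = 16 thirty-second notes.
Convert each value to thirty-second notes: quaver = 4; dotted semiquaver = 3; demisemiquaver = 1; semibreve = 32; a full sixteenth-note triplet (3 notes) (three triplet sixteenths span one eighth) = 4; semibreve tied to crotchet (semibreve + crotchet) = 40; semiquaver = 2; demisemiquaver = 1; dotted crotchet = 12; crotchet = 8; a full sixteenth-note triplet (3 notes) (three triplet sixteenths span one eighth) = 4; a full sixteenth-note triplet (3 notes) (three triplet sixteenths span one eighth) = 4; double-dotted crotchet = 14.
Altogether 4 + 3 + 1 + 32 + 4 + 40 + 2 + 1 + 12 + 8 + 4 + 4 + 14 = 129.
129 ÷ 16 = 8 complete bars with 1 left over.

8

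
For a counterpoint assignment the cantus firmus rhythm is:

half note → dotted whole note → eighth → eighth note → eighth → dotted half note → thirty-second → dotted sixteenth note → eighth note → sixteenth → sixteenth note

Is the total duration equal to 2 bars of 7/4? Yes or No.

One bar of 7/4 = 56 thirty-second notes, so 2 bars = 112.
Each duration in thirty-second notes: half note = 16; dotted whole note = 48; eighth = 4; eighth note = 4; eighth = 4; dotted half note = 24; thirty-second = 1; dotted sixteenth note = 3; eighth note = 4; sixteenth = 2; sixteenth note = 2.
Adding: 16 + 48 + 4 + 4 + 4 + 24 + 1 + 3 + 4 + 2 + 2 = 112.
112 equals 112, so the answer is Yes.

Yes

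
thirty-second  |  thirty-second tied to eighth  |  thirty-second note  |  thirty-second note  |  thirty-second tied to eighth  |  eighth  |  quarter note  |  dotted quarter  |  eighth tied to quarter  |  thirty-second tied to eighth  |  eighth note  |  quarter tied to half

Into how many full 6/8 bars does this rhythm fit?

3

One bar of 6/8 = 24 thirty-second notes.
Each duration in thirty-second notes: thirty-second = 1; thirty-second tied to eighth (thirty-second + eighth) = 5; thirty-second note = 1; thirty-second note = 1; thirty-second tied to eighth (thirty-second + eighth) = 5; eighth = 4; quarter note = 8; dotted quarter = 12; eighth tied to quarter (eighth + quarter) = 12; thirty-second tied to eighth (thirty-second + eighth) = 5; eighth note = 4; quarter tied to half (quarter + half) = 24.
Total: 1 + 5 + 1 + 1 + 5 + 4 + 8 + 12 + 12 + 5 + 4 + 24 = 82.
82 ÷ 24 = 3 complete bars with 10 left over.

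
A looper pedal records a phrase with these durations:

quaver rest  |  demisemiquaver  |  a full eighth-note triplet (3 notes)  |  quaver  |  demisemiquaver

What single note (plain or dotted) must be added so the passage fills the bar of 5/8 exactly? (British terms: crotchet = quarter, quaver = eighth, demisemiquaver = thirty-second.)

The bar of 5/8 = 20 thirty-second notes.
In thirty-second notes: quaver rest = 4; demisemiquaver = 1; a full eighth-note triplet (3 notes) (three triplet eighths span one quarter) = 8; quaver = 4; demisemiquaver = 1.
Total: 4 + 1 + 8 + 4 + 1 = 18.
Remaining: 20 − 18 = 2 thirty-second notes, which is a sixteenth note.

sixteenth note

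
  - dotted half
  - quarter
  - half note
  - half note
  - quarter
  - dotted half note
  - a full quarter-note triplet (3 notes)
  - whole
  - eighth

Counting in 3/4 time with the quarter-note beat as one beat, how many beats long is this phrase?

18.5

One quarter-note beat = 2 eighth notes.
Convert each value to eighth notes: dotted half = 6; quarter = 2; half note = 4; half note = 4; quarter = 2; dotted half note = 6; a full quarter-note triplet (3 notes) (three triplet quarters span one half) = 4; whole = 8; eighth = 1.
Total: 6 + 2 + 4 + 4 + 2 + 6 + 4 + 8 + 1 = 37.
37 ÷ 2 = 18.5 beats.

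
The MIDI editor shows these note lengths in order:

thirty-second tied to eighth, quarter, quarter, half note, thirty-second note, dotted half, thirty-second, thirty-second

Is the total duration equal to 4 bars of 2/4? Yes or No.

Yes

One bar of 2/4 = 16 thirty-second notes, so 4 bars = 64.
Each duration in thirty-second notes: thirty-second tied to eighth (thirty-second + eighth) = 5; quarter = 8; quarter = 8; half note = 16; thirty-second note = 1; dotted half = 24; thirty-second = 1; thirty-second = 1.
Adding: 5 + 8 + 8 + 16 + 1 + 24 + 1 + 1 = 64.
64 equals 64, so the answer is Yes.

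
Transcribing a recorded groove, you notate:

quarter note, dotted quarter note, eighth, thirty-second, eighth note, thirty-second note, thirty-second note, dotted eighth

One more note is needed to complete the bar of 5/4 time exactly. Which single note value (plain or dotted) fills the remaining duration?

dotted sixteenth note

The bar of 5/4 = 40 thirty-second notes.
Working in thirty-second notes: quarter note = 8; dotted quarter note = 12; eighth = 4; thirty-second = 1; eighth note = 4; thirty-second note = 1; thirty-second note = 1; dotted eighth = 6.
Altogether 8 + 12 + 4 + 1 + 4 + 1 + 1 + 6 = 37.
Remaining: 40 − 37 = 3 thirty-second notes, which is a dotted sixteenth note.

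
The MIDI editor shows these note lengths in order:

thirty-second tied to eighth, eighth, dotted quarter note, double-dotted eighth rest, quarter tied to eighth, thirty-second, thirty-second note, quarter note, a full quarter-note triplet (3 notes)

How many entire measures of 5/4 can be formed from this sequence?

One bar of 5/4 = 40 thirty-second notes.
Working in thirty-second notes: thirty-second tied to eighth (thirty-second + eighth) = 5; eighth = 4; dotted quarter note = 12; double-dotted eighth rest = 7; quarter tied to eighth (quarter + eighth) = 12; thirty-second = 1; thirty-second note = 1; quarter note = 8; a full quarter-note triplet (3 notes) (three triplet quarters span one half) = 16.
Total: 5 + 4 + 12 + 7 + 12 + 1 + 1 + 8 + 16 = 66.
66 ÷ 40 = 1 complete bar with 26 left over.

1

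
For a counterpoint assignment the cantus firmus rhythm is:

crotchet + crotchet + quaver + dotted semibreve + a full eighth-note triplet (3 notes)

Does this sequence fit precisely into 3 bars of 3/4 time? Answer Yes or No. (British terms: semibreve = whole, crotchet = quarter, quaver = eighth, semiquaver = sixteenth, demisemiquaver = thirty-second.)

One bar of 3/4 = 6 eighth notes, so 3 bars = 18.
Working in eighth notes: crotchet = 2; crotchet = 2; quaver = 1; dotted semibreve = 12; a full eighth-note triplet (3 notes) (three triplet eighths span one quarter) = 2.
Adding: 2 + 2 + 1 + 12 + 2 = 19.
19 exceeds 18, so the answer is No.

No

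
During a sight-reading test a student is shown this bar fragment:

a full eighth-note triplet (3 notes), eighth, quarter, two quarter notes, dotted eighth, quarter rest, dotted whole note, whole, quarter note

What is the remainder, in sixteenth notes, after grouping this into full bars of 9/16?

One bar of 9/16 = 9 sixteenth notes.
Express everything in sixteenth notes: a full eighth-note triplet (3 notes) (three triplet eighths span one quarter) = 4; eighth = 2; quarter = 4; quarter note = 4; quarter note = 4; dotted eighth = 3; quarter rest = 4; dotted whole note = 24; whole = 16; quarter note = 4.
Adding: 4 + 2 + 4 + 4 + 4 + 3 + 4 + 24 + 16 + 4 = 69.
69 ÷ 9 = 7 complete bars with 6 sixteenth notes remaining.

6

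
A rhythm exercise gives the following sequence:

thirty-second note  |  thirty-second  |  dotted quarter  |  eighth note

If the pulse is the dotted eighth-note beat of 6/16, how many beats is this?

3

One dotted eighth-note beat = 6 thirty-second notes.
Convert each value to thirty-second notes: thirty-second note = 1; thirty-second = 1; dotted quarter = 12; eighth note = 4.
Altogether 1 + 1 + 12 + 4 = 18.
18 ÷ 6 = 3 beats.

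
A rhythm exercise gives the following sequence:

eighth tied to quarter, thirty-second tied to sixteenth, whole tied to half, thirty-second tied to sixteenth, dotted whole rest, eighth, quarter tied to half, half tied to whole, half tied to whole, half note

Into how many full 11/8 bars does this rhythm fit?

5

One bar of 11/8 = 44 thirty-second notes.
Express everything in thirty-second notes: eighth tied to quarter (eighth + quarter) = 12; thirty-second tied to sixteenth (thirty-second + sixteenth) = 3; whole tied to half (whole + half) = 48; thirty-second tied to sixteenth (thirty-second + sixteenth) = 3; dotted whole rest = 48; eighth = 4; quarter tied to half (quarter + half) = 24; half tied to whole (half + whole) = 48; half tied to whole (half + whole) = 48; half note = 16.
Sum: 12 + 3 + 48 + 3 + 48 + 4 + 24 + 48 + 48 + 16 = 254.
254 ÷ 44 = 5 complete bars with 34 left over.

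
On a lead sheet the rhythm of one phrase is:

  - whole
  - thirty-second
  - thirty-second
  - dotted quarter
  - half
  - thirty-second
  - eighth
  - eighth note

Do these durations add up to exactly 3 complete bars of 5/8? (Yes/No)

No

One bar of 5/8 = 20 thirty-second notes, so 3 bars = 60.
Convert each value to thirty-second notes: whole = 32; thirty-second = 1; thirty-second = 1; dotted quarter = 12; half = 16; thirty-second = 1; eighth = 4; eighth note = 4.
Altogether 32 + 1 + 1 + 12 + 16 + 1 + 4 + 4 = 71.
71 exceeds 60, so the answer is No.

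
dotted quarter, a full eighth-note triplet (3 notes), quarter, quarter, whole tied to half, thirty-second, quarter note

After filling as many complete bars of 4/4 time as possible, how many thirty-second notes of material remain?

One bar of 4/4 = 32 thirty-second notes.
Convert each value to thirty-second notes: dotted quarter = 12; a full eighth-note triplet (3 notes) (three triplet eighths span one quarter) = 8; quarter = 8; quarter = 8; whole tied to half (whole + half) = 48; thirty-second = 1; quarter note = 8.
Adding: 12 + 8 + 8 + 8 + 48 + 1 + 8 = 93.
93 ÷ 32 = 2 complete bars with 29 thirty-second notes remaining.

29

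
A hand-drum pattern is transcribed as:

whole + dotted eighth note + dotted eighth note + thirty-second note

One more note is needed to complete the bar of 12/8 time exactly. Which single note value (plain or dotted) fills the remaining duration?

dotted sixteenth note

The bar of 12/8 = 48 thirty-second notes.
Working in thirty-second notes: whole = 32; dotted eighth note = 6; dotted eighth note = 6; thirty-second note = 1.
Total: 32 + 6 + 6 + 1 = 45.
Remaining: 48 − 45 = 3 thirty-second notes, which is a dotted sixteenth note.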